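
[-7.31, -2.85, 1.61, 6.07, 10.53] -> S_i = -7.31 + 4.46*i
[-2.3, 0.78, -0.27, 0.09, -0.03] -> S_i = -2.30*(-0.34)^i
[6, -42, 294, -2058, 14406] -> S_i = 6*-7^i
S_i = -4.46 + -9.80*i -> [-4.46, -14.26, -24.06, -33.86, -43.66]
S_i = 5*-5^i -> [5, -25, 125, -625, 3125]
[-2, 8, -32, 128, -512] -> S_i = -2*-4^i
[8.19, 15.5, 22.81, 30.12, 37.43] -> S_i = 8.19 + 7.31*i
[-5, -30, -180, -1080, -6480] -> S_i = -5*6^i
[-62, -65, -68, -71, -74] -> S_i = -62 + -3*i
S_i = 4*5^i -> [4, 20, 100, 500, 2500]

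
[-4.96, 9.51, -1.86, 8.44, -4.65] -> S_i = Random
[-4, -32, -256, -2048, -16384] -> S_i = -4*8^i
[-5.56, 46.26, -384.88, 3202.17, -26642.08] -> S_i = -5.56*(-8.32)^i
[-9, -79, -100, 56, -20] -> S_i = Random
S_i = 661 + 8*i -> [661, 669, 677, 685, 693]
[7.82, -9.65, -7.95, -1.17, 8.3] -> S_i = Random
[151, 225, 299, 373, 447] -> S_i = 151 + 74*i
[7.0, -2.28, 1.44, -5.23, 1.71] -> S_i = Random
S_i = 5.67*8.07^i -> [5.67, 45.76, 369.26, 2979.91, 24047.9]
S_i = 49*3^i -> [49, 147, 441, 1323, 3969]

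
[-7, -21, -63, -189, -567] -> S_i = -7*3^i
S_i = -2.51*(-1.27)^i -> [-2.51, 3.19, -4.05, 5.14, -6.53]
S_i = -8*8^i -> [-8, -64, -512, -4096, -32768]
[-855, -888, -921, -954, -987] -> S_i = -855 + -33*i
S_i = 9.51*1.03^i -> [9.51, 9.8, 10.09, 10.39, 10.7]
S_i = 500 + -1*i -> [500, 499, 498, 497, 496]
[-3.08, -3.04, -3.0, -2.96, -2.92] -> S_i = -3.08 + 0.04*i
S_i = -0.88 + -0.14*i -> [-0.88, -1.02, -1.16, -1.3, -1.44]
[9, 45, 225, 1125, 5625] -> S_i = 9*5^i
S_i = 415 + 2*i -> [415, 417, 419, 421, 423]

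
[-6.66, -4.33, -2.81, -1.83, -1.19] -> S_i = -6.66*0.65^i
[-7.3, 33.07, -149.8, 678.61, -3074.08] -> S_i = -7.30*(-4.53)^i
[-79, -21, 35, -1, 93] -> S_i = Random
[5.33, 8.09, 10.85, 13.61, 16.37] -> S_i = 5.33 + 2.76*i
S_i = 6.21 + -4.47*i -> [6.21, 1.74, -2.73, -7.2, -11.67]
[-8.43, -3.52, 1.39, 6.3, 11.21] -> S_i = -8.43 + 4.91*i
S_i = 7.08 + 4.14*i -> [7.08, 11.22, 15.36, 19.5, 23.64]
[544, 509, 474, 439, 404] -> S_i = 544 + -35*i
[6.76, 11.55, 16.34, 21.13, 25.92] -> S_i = 6.76 + 4.79*i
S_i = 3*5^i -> [3, 15, 75, 375, 1875]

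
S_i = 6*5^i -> [6, 30, 150, 750, 3750]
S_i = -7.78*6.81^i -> [-7.78, -52.98, -360.81, -2457.09, -16732.78]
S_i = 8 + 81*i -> [8, 89, 170, 251, 332]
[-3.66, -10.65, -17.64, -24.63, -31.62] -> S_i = -3.66 + -6.99*i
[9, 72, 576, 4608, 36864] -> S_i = 9*8^i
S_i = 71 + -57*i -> [71, 14, -43, -100, -157]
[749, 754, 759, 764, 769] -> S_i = 749 + 5*i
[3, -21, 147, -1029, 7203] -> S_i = 3*-7^i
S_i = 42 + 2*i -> [42, 44, 46, 48, 50]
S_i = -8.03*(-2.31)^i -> [-8.03, 18.55, -42.85, 98.98, -228.65]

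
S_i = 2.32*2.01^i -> [2.32, 4.66, 9.37, 18.84, 37.87]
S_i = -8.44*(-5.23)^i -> [-8.44, 44.14, -230.86, 1207.39, -6314.65]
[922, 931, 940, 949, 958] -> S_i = 922 + 9*i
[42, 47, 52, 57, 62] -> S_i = 42 + 5*i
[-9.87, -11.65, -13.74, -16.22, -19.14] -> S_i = -9.87*1.18^i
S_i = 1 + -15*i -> [1, -14, -29, -44, -59]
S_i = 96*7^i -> [96, 672, 4704, 32928, 230496]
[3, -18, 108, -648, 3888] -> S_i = 3*-6^i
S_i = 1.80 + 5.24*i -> [1.8, 7.04, 12.28, 17.52, 22.76]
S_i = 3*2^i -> [3, 6, 12, 24, 48]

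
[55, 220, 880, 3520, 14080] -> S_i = 55*4^i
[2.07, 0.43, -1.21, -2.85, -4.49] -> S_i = 2.07 + -1.64*i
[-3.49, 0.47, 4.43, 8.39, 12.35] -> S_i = -3.49 + 3.96*i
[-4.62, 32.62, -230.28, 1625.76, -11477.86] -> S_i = -4.62*(-7.06)^i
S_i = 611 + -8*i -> [611, 603, 595, 587, 579]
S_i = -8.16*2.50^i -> [-8.16, -20.4, -51.0, -127.5, -318.75]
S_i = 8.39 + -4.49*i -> [8.39, 3.9, -0.59, -5.08, -9.57]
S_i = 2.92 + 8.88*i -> [2.92, 11.8, 20.68, 29.56, 38.44]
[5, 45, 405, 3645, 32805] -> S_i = 5*9^i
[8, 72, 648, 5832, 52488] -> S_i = 8*9^i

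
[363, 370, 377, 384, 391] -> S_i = 363 + 7*i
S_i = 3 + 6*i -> [3, 9, 15, 21, 27]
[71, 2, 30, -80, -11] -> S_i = Random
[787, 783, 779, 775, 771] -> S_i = 787 + -4*i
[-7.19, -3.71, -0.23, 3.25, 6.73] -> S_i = -7.19 + 3.48*i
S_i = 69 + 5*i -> [69, 74, 79, 84, 89]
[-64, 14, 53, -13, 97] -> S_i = Random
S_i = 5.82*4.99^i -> [5.82, 29.04, 144.92, 723.14, 3608.49]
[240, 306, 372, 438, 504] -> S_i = 240 + 66*i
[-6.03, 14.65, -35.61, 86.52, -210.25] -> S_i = -6.03*(-2.43)^i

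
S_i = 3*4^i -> [3, 12, 48, 192, 768]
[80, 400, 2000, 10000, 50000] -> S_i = 80*5^i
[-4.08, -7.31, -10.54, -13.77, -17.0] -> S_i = -4.08 + -3.23*i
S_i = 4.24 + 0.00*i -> [4.24, 4.24, 4.24, 4.24, 4.24]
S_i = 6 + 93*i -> [6, 99, 192, 285, 378]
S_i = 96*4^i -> [96, 384, 1536, 6144, 24576]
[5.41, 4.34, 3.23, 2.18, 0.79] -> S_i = Random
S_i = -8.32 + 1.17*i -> [-8.32, -7.15, -5.98, -4.81, -3.64]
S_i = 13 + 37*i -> [13, 50, 87, 124, 161]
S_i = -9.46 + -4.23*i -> [-9.46, -13.69, -17.92, -22.15, -26.38]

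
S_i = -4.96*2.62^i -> [-4.96, -13.0, -34.05, -89.2, -233.72]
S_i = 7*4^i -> [7, 28, 112, 448, 1792]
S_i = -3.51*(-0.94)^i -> [-3.51, 3.3, -3.1, 2.92, -2.74]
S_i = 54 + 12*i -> [54, 66, 78, 90, 102]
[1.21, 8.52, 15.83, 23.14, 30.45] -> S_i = 1.21 + 7.31*i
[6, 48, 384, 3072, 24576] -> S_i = 6*8^i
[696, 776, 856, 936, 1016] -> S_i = 696 + 80*i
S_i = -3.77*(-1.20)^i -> [-3.77, 4.52, -5.43, 6.51, -7.82]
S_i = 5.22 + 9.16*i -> [5.22, 14.38, 23.54, 32.7, 41.86]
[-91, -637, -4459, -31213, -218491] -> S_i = -91*7^i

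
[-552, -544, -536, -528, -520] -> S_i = -552 + 8*i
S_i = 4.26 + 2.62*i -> [4.26, 6.88, 9.5, 12.12, 14.74]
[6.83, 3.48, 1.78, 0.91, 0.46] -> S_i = 6.83*0.51^i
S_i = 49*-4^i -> [49, -196, 784, -3136, 12544]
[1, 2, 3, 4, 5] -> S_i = 1 + 1*i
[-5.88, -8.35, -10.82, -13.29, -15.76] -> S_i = -5.88 + -2.47*i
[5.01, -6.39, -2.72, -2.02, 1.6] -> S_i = Random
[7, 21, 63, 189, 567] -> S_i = 7*3^i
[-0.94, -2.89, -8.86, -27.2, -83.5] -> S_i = -0.94*3.07^i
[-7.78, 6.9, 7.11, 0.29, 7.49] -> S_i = Random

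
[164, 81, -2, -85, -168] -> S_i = 164 + -83*i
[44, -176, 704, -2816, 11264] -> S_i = 44*-4^i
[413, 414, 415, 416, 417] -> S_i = 413 + 1*i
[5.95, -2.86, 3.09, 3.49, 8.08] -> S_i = Random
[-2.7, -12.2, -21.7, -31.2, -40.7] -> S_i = -2.70 + -9.50*i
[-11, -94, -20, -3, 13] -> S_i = Random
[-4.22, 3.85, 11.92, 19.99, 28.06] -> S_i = -4.22 + 8.07*i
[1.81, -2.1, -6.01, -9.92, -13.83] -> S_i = 1.81 + -3.91*i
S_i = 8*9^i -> [8, 72, 648, 5832, 52488]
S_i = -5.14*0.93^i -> [-5.14, -4.78, -4.45, -4.13, -3.84]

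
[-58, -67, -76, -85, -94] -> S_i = -58 + -9*i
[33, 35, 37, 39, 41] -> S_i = 33 + 2*i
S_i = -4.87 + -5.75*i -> [-4.87, -10.62, -16.37, -22.12, -27.87]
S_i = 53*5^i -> [53, 265, 1325, 6625, 33125]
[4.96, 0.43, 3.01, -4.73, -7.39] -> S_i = Random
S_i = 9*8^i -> [9, 72, 576, 4608, 36864]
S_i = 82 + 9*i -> [82, 91, 100, 109, 118]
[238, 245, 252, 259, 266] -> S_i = 238 + 7*i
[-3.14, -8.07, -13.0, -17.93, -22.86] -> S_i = -3.14 + -4.93*i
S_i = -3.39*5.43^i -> [-3.39, -18.41, -99.95, -542.75, -2947.13]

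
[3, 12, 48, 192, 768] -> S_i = 3*4^i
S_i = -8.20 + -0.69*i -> [-8.2, -8.89, -9.58, -10.27, -10.96]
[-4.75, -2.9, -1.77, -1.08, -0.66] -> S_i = -4.75*0.61^i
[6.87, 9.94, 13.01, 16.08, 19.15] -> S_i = 6.87 + 3.07*i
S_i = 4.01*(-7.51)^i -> [4.01, -30.12, 226.16, -1698.49, 12755.69]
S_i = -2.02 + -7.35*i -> [-2.02, -9.37, -16.72, -24.07, -31.42]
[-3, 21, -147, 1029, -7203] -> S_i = -3*-7^i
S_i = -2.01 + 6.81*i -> [-2.01, 4.8, 11.61, 18.42, 25.23]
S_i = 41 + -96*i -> [41, -55, -151, -247, -343]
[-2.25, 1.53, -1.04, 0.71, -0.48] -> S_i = -2.25*(-0.68)^i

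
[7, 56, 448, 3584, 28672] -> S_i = 7*8^i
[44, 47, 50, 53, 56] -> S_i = 44 + 3*i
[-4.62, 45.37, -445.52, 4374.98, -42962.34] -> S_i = -4.62*(-9.82)^i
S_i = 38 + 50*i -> [38, 88, 138, 188, 238]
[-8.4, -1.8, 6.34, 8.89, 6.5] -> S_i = Random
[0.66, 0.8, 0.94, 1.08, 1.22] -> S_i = 0.66 + 0.14*i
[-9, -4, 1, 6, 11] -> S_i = -9 + 5*i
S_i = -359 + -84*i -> [-359, -443, -527, -611, -695]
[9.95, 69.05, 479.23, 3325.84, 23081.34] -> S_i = 9.95*6.94^i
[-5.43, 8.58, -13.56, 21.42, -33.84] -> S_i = -5.43*(-1.58)^i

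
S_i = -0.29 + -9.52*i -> [-0.29, -9.81, -19.33, -28.85, -38.37]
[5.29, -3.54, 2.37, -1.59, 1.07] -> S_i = 5.29*(-0.67)^i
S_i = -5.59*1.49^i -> [-5.59, -8.33, -12.41, -18.49, -27.55]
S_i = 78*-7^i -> [78, -546, 3822, -26754, 187278]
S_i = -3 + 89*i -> [-3, 86, 175, 264, 353]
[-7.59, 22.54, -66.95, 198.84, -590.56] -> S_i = -7.59*(-2.97)^i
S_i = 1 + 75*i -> [1, 76, 151, 226, 301]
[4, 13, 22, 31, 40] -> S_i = 4 + 9*i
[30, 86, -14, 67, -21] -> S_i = Random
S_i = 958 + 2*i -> [958, 960, 962, 964, 966]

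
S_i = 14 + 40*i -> [14, 54, 94, 134, 174]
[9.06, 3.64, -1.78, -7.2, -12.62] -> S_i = 9.06 + -5.42*i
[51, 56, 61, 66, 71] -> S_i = 51 + 5*i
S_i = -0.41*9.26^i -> [-0.41, -3.8, -35.16, -325.55, -3014.59]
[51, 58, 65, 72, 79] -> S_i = 51 + 7*i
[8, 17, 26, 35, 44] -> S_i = 8 + 9*i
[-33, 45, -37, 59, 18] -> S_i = Random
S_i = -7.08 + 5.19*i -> [-7.08, -1.89, 3.3, 8.49, 13.68]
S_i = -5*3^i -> [-5, -15, -45, -135, -405]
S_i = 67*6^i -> [67, 402, 2412, 14472, 86832]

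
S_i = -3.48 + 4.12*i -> [-3.48, 0.64, 4.76, 8.88, 13.0]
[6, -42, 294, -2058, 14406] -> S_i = 6*-7^i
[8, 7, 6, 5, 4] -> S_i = 8 + -1*i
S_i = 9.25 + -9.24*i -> [9.25, 0.01, -9.23, -18.47, -27.71]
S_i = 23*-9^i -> [23, -207, 1863, -16767, 150903]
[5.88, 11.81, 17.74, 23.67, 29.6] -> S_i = 5.88 + 5.93*i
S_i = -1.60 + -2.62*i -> [-1.6, -4.22, -6.84, -9.46, -12.08]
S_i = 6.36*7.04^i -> [6.36, 44.77, 315.21, 2219.09, 15622.4]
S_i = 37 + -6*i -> [37, 31, 25, 19, 13]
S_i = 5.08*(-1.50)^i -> [5.08, -7.62, 11.43, -17.14, 25.72]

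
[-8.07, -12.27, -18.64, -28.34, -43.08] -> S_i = -8.07*1.52^i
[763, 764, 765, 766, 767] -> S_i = 763 + 1*i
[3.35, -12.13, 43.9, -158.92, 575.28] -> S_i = 3.35*(-3.62)^i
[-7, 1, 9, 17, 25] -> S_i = -7 + 8*i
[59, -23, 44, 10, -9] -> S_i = Random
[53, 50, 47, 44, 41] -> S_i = 53 + -3*i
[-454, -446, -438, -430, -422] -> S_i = -454 + 8*i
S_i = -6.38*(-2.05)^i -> [-6.38, 13.08, -26.81, 54.96, -112.68]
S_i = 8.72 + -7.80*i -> [8.72, 0.92, -6.88, -14.68, -22.48]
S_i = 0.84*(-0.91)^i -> [0.84, -0.76, 0.7, -0.63, 0.58]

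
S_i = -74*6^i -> [-74, -444, -2664, -15984, -95904]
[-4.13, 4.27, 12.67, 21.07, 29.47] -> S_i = -4.13 + 8.40*i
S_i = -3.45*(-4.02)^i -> [-3.45, 13.87, -55.75, 224.13, -901.0]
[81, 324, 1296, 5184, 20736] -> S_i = 81*4^i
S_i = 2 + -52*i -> [2, -50, -102, -154, -206]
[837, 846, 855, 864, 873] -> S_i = 837 + 9*i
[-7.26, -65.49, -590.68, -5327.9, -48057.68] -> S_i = -7.26*9.02^i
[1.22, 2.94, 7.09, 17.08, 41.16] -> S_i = 1.22*2.41^i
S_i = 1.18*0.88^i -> [1.18, 1.04, 0.91, 0.8, 0.71]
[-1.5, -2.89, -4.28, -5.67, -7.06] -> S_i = -1.50 + -1.39*i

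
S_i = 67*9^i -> [67, 603, 5427, 48843, 439587]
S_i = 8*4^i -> [8, 32, 128, 512, 2048]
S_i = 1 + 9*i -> [1, 10, 19, 28, 37]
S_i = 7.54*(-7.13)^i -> [7.54, -53.76, 383.31, -2733.0, 19486.3]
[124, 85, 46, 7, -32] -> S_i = 124 + -39*i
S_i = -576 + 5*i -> [-576, -571, -566, -561, -556]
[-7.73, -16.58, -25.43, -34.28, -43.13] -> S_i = -7.73 + -8.85*i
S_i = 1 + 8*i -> [1, 9, 17, 25, 33]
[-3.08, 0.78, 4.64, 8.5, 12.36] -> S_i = -3.08 + 3.86*i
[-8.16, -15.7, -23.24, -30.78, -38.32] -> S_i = -8.16 + -7.54*i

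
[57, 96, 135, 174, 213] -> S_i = 57 + 39*i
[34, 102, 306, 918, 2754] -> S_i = 34*3^i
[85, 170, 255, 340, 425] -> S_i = 85 + 85*i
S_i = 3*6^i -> [3, 18, 108, 648, 3888]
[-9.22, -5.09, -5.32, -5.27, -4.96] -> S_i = Random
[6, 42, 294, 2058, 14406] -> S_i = 6*7^i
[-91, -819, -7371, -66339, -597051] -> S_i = -91*9^i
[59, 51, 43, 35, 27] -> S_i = 59 + -8*i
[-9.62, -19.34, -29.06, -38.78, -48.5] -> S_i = -9.62 + -9.72*i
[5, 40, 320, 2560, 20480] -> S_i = 5*8^i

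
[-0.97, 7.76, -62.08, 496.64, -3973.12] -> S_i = -0.97*(-8.00)^i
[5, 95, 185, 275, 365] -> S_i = 5 + 90*i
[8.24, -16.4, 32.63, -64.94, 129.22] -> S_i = 8.24*(-1.99)^i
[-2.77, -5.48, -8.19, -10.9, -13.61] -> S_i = -2.77 + -2.71*i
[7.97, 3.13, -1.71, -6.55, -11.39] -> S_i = 7.97 + -4.84*i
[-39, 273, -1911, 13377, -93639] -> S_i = -39*-7^i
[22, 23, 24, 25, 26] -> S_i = 22 + 1*i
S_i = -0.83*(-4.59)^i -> [-0.83, 3.81, -17.49, 80.26, -368.41]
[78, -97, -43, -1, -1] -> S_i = Random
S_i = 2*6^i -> [2, 12, 72, 432, 2592]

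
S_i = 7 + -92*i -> [7, -85, -177, -269, -361]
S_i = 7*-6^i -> [7, -42, 252, -1512, 9072]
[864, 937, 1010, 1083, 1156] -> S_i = 864 + 73*i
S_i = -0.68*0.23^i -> [-0.68, -0.16, -0.04, -0.01, -0.0]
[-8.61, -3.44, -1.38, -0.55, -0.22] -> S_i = -8.61*0.40^i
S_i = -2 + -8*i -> [-2, -10, -18, -26, -34]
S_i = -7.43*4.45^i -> [-7.43, -33.06, -147.13, -654.74, -2913.59]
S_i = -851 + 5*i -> [-851, -846, -841, -836, -831]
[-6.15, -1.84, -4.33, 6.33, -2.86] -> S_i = Random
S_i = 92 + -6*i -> [92, 86, 80, 74, 68]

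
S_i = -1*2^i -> [-1, -2, -4, -8, -16]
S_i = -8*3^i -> [-8, -24, -72, -216, -648]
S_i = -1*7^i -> [-1, -7, -49, -343, -2401]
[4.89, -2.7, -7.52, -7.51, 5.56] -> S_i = Random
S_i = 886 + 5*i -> [886, 891, 896, 901, 906]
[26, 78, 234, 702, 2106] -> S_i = 26*3^i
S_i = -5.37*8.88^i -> [-5.37, -47.69, -423.45, -3760.22, -33390.75]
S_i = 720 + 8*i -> [720, 728, 736, 744, 752]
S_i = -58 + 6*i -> [-58, -52, -46, -40, -34]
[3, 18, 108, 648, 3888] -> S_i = 3*6^i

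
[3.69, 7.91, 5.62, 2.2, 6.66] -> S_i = Random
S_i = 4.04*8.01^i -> [4.04, 32.36, 259.21, 2076.25, 16630.73]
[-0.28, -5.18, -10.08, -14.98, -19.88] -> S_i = -0.28 + -4.90*i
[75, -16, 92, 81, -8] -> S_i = Random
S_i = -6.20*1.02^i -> [-6.2, -6.32, -6.45, -6.58, -6.71]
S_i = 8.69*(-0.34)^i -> [8.69, -2.95, 1.0, -0.34, 0.12]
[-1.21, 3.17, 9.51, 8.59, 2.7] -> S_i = Random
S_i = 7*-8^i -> [7, -56, 448, -3584, 28672]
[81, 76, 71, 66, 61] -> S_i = 81 + -5*i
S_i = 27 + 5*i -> [27, 32, 37, 42, 47]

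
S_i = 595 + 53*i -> [595, 648, 701, 754, 807]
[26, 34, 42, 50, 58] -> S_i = 26 + 8*i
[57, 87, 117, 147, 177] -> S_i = 57 + 30*i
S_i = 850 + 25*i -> [850, 875, 900, 925, 950]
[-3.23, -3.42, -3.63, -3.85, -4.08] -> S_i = -3.23*1.06^i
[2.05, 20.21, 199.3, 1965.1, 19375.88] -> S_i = 2.05*9.86^i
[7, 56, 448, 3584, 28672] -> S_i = 7*8^i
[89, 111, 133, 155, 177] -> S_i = 89 + 22*i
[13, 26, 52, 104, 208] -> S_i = 13*2^i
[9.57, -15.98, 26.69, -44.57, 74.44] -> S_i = 9.57*(-1.67)^i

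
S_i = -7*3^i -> [-7, -21, -63, -189, -567]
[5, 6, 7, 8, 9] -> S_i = 5 + 1*i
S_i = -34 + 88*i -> [-34, 54, 142, 230, 318]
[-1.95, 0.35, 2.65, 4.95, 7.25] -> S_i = -1.95 + 2.30*i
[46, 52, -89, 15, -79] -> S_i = Random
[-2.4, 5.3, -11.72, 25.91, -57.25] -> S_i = -2.40*(-2.21)^i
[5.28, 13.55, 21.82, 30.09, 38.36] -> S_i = 5.28 + 8.27*i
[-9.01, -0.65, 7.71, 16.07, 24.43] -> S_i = -9.01 + 8.36*i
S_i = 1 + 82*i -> [1, 83, 165, 247, 329]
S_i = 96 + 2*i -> [96, 98, 100, 102, 104]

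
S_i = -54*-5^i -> [-54, 270, -1350, 6750, -33750]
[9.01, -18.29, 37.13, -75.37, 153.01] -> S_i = 9.01*(-2.03)^i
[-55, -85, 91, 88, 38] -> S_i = Random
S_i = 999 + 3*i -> [999, 1002, 1005, 1008, 1011]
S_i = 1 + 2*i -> [1, 3, 5, 7, 9]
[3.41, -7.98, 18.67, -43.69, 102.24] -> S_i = 3.41*(-2.34)^i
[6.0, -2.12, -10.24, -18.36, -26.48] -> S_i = 6.00 + -8.12*i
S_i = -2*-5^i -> [-2, 10, -50, 250, -1250]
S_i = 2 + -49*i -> [2, -47, -96, -145, -194]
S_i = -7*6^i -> [-7, -42, -252, -1512, -9072]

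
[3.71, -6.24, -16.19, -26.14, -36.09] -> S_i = 3.71 + -9.95*i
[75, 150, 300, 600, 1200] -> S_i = 75*2^i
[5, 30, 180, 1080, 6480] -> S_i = 5*6^i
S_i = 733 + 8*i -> [733, 741, 749, 757, 765]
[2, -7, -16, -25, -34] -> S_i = 2 + -9*i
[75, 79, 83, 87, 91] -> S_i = 75 + 4*i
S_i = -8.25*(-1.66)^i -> [-8.25, 13.69, -22.73, 37.74, -62.64]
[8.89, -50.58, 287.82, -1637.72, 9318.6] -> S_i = 8.89*(-5.69)^i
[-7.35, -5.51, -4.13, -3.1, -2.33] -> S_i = -7.35*0.75^i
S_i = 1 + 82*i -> [1, 83, 165, 247, 329]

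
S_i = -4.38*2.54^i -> [-4.38, -11.13, -28.26, -71.78, -182.31]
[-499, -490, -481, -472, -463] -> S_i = -499 + 9*i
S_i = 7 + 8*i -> [7, 15, 23, 31, 39]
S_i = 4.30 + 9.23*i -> [4.3, 13.53, 22.76, 31.99, 41.22]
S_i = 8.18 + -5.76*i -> [8.18, 2.42, -3.34, -9.1, -14.86]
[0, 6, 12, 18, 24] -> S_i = 0 + 6*i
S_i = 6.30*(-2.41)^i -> [6.3, -15.18, 36.59, -88.18, 212.52]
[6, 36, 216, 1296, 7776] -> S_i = 6*6^i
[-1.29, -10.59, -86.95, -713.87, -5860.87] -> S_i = -1.29*8.21^i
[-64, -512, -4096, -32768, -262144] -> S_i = -64*8^i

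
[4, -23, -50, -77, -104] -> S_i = 4 + -27*i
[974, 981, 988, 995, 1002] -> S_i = 974 + 7*i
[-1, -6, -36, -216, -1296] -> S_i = -1*6^i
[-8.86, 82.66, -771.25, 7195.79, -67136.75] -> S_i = -8.86*(-9.33)^i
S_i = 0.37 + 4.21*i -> [0.37, 4.58, 8.79, 13.0, 17.21]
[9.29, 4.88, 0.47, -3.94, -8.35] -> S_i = 9.29 + -4.41*i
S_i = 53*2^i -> [53, 106, 212, 424, 848]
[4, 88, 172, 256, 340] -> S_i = 4 + 84*i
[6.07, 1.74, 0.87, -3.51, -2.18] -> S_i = Random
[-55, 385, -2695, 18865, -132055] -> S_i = -55*-7^i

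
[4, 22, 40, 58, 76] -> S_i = 4 + 18*i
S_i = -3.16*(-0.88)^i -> [-3.16, 2.78, -2.45, 2.15, -1.9]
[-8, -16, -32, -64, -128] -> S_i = -8*2^i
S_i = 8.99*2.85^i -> [8.99, 25.62, 73.02, 208.11, 593.12]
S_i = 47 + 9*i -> [47, 56, 65, 74, 83]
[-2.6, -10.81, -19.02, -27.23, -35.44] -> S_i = -2.60 + -8.21*i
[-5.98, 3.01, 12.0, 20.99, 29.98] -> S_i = -5.98 + 8.99*i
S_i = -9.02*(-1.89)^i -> [-9.02, 17.05, -32.22, 60.9, -115.09]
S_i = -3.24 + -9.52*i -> [-3.24, -12.76, -22.28, -31.8, -41.32]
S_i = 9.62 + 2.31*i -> [9.62, 11.93, 14.24, 16.55, 18.86]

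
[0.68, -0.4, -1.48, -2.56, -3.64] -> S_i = 0.68 + -1.08*i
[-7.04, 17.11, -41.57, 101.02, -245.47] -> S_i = -7.04*(-2.43)^i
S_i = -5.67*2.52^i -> [-5.67, -14.29, -36.01, -90.74, -228.66]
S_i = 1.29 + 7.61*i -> [1.29, 8.9, 16.51, 24.12, 31.73]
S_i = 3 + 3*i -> [3, 6, 9, 12, 15]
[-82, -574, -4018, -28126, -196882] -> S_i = -82*7^i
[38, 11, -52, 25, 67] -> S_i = Random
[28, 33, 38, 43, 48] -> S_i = 28 + 5*i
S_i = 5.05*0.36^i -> [5.05, 1.82, 0.65, 0.24, 0.08]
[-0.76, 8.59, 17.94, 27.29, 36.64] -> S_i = -0.76 + 9.35*i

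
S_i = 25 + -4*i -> [25, 21, 17, 13, 9]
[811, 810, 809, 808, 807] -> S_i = 811 + -1*i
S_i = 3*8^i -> [3, 24, 192, 1536, 12288]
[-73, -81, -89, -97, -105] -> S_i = -73 + -8*i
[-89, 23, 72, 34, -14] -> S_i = Random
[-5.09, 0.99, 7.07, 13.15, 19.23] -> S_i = -5.09 + 6.08*i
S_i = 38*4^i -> [38, 152, 608, 2432, 9728]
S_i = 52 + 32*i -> [52, 84, 116, 148, 180]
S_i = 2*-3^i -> [2, -6, 18, -54, 162]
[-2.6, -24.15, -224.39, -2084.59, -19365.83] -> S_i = -2.60*9.29^i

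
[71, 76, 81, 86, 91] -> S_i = 71 + 5*i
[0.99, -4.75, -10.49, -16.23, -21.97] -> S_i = 0.99 + -5.74*i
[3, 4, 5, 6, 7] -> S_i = 3 + 1*i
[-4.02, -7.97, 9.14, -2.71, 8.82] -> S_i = Random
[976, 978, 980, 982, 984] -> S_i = 976 + 2*i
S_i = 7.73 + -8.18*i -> [7.73, -0.45, -8.63, -16.81, -24.99]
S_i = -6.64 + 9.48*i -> [-6.64, 2.84, 12.32, 21.8, 31.28]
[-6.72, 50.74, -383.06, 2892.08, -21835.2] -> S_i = -6.72*(-7.55)^i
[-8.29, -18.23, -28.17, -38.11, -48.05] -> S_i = -8.29 + -9.94*i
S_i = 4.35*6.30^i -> [4.35, 27.4, 172.65, 1087.7, 6852.54]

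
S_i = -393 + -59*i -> [-393, -452, -511, -570, -629]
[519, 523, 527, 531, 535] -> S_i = 519 + 4*i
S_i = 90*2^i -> [90, 180, 360, 720, 1440]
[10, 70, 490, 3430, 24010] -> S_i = 10*7^i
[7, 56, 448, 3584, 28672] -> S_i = 7*8^i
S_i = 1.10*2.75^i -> [1.1, 3.03, 8.32, 22.88, 62.91]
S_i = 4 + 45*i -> [4, 49, 94, 139, 184]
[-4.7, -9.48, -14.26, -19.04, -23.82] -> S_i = -4.70 + -4.78*i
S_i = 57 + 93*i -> [57, 150, 243, 336, 429]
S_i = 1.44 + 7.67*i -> [1.44, 9.11, 16.78, 24.45, 32.12]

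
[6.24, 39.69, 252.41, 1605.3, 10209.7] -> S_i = 6.24*6.36^i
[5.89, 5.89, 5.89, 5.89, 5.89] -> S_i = 5.89*1.00^i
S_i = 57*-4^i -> [57, -228, 912, -3648, 14592]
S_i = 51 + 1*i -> [51, 52, 53, 54, 55]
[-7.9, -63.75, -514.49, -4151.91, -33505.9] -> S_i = -7.90*8.07^i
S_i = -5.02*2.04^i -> [-5.02, -10.24, -20.89, -42.62, -86.94]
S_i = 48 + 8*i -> [48, 56, 64, 72, 80]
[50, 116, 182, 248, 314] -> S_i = 50 + 66*i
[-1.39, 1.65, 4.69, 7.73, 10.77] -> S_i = -1.39 + 3.04*i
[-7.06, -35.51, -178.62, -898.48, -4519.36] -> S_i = -7.06*5.03^i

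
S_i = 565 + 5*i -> [565, 570, 575, 580, 585]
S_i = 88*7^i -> [88, 616, 4312, 30184, 211288]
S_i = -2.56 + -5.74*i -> [-2.56, -8.3, -14.04, -19.78, -25.52]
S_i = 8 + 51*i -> [8, 59, 110, 161, 212]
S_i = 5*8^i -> [5, 40, 320, 2560, 20480]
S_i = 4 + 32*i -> [4, 36, 68, 100, 132]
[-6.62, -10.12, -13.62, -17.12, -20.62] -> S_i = -6.62 + -3.50*i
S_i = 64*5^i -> [64, 320, 1600, 8000, 40000]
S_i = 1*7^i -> [1, 7, 49, 343, 2401]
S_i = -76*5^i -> [-76, -380, -1900, -9500, -47500]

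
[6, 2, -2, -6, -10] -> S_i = 6 + -4*i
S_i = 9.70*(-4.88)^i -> [9.7, -47.34, 231.0, -1127.28, 5501.12]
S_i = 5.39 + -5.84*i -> [5.39, -0.45, -6.29, -12.13, -17.97]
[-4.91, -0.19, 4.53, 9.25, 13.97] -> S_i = -4.91 + 4.72*i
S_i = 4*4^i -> [4, 16, 64, 256, 1024]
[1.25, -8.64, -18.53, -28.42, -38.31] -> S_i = 1.25 + -9.89*i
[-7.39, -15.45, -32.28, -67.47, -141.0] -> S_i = -7.39*2.09^i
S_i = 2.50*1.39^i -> [2.5, 3.47, 4.83, 6.71, 9.33]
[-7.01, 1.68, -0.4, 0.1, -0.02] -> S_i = -7.01*(-0.24)^i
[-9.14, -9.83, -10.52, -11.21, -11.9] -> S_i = -9.14 + -0.69*i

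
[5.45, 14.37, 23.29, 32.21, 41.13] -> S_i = 5.45 + 8.92*i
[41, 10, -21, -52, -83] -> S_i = 41 + -31*i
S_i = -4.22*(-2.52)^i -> [-4.22, 10.63, -26.8, 67.53, -170.18]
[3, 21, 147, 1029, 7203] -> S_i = 3*7^i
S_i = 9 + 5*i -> [9, 14, 19, 24, 29]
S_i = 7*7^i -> [7, 49, 343, 2401, 16807]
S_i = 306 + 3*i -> [306, 309, 312, 315, 318]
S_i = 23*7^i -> [23, 161, 1127, 7889, 55223]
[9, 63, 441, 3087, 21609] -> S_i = 9*7^i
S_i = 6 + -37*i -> [6, -31, -68, -105, -142]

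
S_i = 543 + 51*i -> [543, 594, 645, 696, 747]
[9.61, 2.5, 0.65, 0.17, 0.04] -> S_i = 9.61*0.26^i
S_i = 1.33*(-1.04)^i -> [1.33, -1.38, 1.44, -1.5, 1.56]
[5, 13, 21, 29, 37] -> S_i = 5 + 8*i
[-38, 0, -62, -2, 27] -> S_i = Random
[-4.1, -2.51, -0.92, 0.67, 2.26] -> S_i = -4.10 + 1.59*i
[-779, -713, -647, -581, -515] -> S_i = -779 + 66*i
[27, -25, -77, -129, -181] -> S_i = 27 + -52*i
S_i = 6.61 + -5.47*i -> [6.61, 1.14, -4.33, -9.8, -15.27]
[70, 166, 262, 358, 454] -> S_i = 70 + 96*i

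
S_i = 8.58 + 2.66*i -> [8.58, 11.24, 13.9, 16.56, 19.22]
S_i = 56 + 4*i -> [56, 60, 64, 68, 72]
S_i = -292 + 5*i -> [-292, -287, -282, -277, -272]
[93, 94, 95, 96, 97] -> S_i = 93 + 1*i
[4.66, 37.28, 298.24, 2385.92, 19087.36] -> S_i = 4.66*8.00^i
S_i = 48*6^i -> [48, 288, 1728, 10368, 62208]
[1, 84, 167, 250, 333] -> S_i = 1 + 83*i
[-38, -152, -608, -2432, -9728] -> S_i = -38*4^i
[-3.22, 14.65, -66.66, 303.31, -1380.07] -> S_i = -3.22*(-4.55)^i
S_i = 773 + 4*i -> [773, 777, 781, 785, 789]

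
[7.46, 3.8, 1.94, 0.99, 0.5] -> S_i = 7.46*0.51^i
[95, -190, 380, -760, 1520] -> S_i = 95*-2^i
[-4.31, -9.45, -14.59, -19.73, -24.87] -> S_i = -4.31 + -5.14*i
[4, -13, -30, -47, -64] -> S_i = 4 + -17*i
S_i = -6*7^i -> [-6, -42, -294, -2058, -14406]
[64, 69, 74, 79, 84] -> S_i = 64 + 5*i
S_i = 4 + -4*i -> [4, 0, -4, -8, -12]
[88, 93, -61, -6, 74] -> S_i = Random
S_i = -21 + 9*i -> [-21, -12, -3, 6, 15]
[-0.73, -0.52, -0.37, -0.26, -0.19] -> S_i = -0.73*0.71^i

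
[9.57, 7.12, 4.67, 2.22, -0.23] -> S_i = 9.57 + -2.45*i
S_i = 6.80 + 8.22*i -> [6.8, 15.02, 23.24, 31.46, 39.68]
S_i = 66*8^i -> [66, 528, 4224, 33792, 270336]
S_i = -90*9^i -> [-90, -810, -7290, -65610, -590490]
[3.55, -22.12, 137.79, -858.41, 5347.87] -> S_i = 3.55*(-6.23)^i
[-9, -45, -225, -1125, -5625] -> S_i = -9*5^i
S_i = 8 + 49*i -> [8, 57, 106, 155, 204]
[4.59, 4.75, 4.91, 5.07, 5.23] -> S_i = 4.59 + 0.16*i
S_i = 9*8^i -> [9, 72, 576, 4608, 36864]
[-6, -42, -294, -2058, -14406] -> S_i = -6*7^i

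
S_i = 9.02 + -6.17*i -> [9.02, 2.85, -3.32, -9.49, -15.66]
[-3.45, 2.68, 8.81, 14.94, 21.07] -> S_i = -3.45 + 6.13*i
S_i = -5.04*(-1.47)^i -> [-5.04, 7.41, -10.89, 16.01, -23.53]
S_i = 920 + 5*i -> [920, 925, 930, 935, 940]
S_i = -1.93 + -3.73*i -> [-1.93, -5.66, -9.39, -13.12, -16.85]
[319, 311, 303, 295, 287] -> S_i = 319 + -8*i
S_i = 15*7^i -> [15, 105, 735, 5145, 36015]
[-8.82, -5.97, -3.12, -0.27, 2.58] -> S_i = -8.82 + 2.85*i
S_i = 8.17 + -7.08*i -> [8.17, 1.09, -5.99, -13.07, -20.15]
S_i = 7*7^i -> [7, 49, 343, 2401, 16807]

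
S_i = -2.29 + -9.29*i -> [-2.29, -11.58, -20.87, -30.16, -39.45]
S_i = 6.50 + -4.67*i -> [6.5, 1.83, -2.84, -7.51, -12.18]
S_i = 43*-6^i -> [43, -258, 1548, -9288, 55728]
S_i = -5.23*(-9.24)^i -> [-5.23, 48.33, -446.52, 4125.89, -38123.22]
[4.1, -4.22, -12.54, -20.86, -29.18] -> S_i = 4.10 + -8.32*i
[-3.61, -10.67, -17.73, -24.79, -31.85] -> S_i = -3.61 + -7.06*i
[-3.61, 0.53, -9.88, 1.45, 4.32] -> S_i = Random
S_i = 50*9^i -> [50, 450, 4050, 36450, 328050]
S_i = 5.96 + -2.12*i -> [5.96, 3.84, 1.72, -0.4, -2.52]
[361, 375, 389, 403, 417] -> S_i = 361 + 14*i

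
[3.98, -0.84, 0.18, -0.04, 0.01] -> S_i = 3.98*(-0.21)^i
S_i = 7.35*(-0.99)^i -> [7.35, -7.28, 7.2, -7.13, 7.06]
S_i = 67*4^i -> [67, 268, 1072, 4288, 17152]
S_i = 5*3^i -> [5, 15, 45, 135, 405]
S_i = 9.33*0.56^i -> [9.33, 5.22, 2.93, 1.64, 0.92]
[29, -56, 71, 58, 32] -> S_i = Random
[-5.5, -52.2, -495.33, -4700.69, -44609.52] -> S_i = -5.50*9.49^i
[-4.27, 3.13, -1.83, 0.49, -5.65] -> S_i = Random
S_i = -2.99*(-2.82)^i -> [-2.99, 8.43, -23.78, 67.05, -189.09]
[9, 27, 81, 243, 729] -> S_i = 9*3^i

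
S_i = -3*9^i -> [-3, -27, -243, -2187, -19683]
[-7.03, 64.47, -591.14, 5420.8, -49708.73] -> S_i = -7.03*(-9.17)^i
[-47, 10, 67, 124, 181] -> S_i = -47 + 57*i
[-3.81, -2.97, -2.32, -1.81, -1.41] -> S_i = -3.81*0.78^i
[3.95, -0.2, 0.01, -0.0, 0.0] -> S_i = 3.95*(-0.05)^i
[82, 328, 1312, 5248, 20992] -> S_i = 82*4^i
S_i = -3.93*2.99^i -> [-3.93, -11.75, -35.13, -105.05, -314.11]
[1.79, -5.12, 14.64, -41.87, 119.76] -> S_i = 1.79*(-2.86)^i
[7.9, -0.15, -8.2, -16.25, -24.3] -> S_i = 7.90 + -8.05*i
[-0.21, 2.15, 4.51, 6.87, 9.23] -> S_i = -0.21 + 2.36*i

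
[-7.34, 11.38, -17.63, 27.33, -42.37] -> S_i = -7.34*(-1.55)^i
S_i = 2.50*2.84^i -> [2.5, 7.1, 20.16, 57.27, 162.63]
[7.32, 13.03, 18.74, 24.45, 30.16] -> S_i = 7.32 + 5.71*i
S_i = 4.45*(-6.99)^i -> [4.45, -31.11, 217.43, -1519.82, 10623.53]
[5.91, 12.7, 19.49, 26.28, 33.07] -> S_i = 5.91 + 6.79*i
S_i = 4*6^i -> [4, 24, 144, 864, 5184]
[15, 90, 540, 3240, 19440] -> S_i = 15*6^i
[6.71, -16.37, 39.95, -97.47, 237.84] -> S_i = 6.71*(-2.44)^i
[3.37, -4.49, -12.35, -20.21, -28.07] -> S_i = 3.37 + -7.86*i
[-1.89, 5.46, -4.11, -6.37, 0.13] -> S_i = Random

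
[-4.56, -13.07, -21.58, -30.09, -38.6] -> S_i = -4.56 + -8.51*i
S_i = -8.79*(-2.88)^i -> [-8.79, 25.32, -72.91, 209.97, -604.73]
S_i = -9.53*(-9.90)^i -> [-9.53, 94.35, -934.04, 9246.95, -91544.8]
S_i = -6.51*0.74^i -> [-6.51, -4.82, -3.56, -2.64, -1.95]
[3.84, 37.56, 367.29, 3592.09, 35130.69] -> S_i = 3.84*9.78^i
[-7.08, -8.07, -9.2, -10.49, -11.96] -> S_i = -7.08*1.14^i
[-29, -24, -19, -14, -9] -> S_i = -29 + 5*i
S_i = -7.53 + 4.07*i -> [-7.53, -3.46, 0.61, 4.68, 8.75]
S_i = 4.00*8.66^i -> [4.0, 34.64, 299.98, 2597.85, 22497.36]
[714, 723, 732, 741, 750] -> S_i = 714 + 9*i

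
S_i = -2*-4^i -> [-2, 8, -32, 128, -512]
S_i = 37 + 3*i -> [37, 40, 43, 46, 49]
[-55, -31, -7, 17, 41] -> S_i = -55 + 24*i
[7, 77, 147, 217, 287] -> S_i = 7 + 70*i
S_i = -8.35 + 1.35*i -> [-8.35, -7.0, -5.65, -4.3, -2.95]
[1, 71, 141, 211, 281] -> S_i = 1 + 70*i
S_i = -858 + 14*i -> [-858, -844, -830, -816, -802]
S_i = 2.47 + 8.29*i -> [2.47, 10.76, 19.05, 27.34, 35.63]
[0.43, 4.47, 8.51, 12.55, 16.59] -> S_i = 0.43 + 4.04*i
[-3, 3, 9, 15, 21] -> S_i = -3 + 6*i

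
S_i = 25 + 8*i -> [25, 33, 41, 49, 57]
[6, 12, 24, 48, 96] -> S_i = 6*2^i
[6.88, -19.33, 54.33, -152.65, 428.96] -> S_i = 6.88*(-2.81)^i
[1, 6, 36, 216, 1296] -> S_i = 1*6^i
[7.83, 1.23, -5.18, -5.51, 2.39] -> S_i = Random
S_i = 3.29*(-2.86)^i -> [3.29, -9.41, 26.91, -76.97, 220.12]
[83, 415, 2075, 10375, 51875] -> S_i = 83*5^i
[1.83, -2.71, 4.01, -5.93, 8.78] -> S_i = 1.83*(-1.48)^i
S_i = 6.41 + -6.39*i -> [6.41, 0.02, -6.37, -12.76, -19.15]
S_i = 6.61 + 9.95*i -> [6.61, 16.56, 26.51, 36.46, 46.41]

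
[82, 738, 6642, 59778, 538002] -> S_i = 82*9^i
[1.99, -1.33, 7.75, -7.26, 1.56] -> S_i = Random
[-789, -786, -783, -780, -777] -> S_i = -789 + 3*i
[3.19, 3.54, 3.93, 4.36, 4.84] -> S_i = 3.19*1.11^i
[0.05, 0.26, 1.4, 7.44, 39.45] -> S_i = 0.05*5.30^i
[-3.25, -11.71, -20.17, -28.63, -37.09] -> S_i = -3.25 + -8.46*i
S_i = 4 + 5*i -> [4, 9, 14, 19, 24]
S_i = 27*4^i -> [27, 108, 432, 1728, 6912]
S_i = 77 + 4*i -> [77, 81, 85, 89, 93]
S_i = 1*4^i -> [1, 4, 16, 64, 256]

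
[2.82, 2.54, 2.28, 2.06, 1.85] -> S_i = 2.82*0.90^i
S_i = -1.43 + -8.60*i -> [-1.43, -10.03, -18.63, -27.23, -35.83]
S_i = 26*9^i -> [26, 234, 2106, 18954, 170586]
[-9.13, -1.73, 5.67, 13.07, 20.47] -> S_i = -9.13 + 7.40*i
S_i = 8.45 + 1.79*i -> [8.45, 10.24, 12.03, 13.82, 15.61]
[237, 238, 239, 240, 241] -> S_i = 237 + 1*i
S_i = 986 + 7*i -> [986, 993, 1000, 1007, 1014]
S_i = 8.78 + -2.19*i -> [8.78, 6.59, 4.4, 2.21, 0.02]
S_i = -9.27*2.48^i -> [-9.27, -22.99, -57.01, -141.4, -350.66]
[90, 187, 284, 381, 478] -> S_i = 90 + 97*i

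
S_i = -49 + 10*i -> [-49, -39, -29, -19, -9]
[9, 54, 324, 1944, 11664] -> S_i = 9*6^i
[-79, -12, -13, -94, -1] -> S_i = Random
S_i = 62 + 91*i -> [62, 153, 244, 335, 426]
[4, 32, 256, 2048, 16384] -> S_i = 4*8^i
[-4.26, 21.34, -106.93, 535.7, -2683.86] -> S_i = -4.26*(-5.01)^i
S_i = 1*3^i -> [1, 3, 9, 27, 81]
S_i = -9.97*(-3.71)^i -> [-9.97, 36.99, -137.23, 509.12, -1888.82]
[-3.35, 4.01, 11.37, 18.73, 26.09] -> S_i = -3.35 + 7.36*i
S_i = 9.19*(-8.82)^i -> [9.19, -81.06, 714.91, -6305.53, 55614.73]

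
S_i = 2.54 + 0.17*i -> [2.54, 2.71, 2.88, 3.05, 3.22]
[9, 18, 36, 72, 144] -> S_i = 9*2^i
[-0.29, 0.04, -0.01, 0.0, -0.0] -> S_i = -0.29*(-0.14)^i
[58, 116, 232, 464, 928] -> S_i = 58*2^i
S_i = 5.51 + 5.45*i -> [5.51, 10.96, 16.41, 21.86, 27.31]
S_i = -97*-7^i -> [-97, 679, -4753, 33271, -232897]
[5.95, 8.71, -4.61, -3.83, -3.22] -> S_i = Random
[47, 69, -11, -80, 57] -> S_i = Random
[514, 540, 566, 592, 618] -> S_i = 514 + 26*i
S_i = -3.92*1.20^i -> [-3.92, -4.7, -5.64, -6.77, -8.13]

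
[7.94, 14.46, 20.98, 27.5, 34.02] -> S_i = 7.94 + 6.52*i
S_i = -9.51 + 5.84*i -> [-9.51, -3.67, 2.17, 8.01, 13.85]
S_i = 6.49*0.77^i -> [6.49, 5.0, 3.85, 2.96, 2.28]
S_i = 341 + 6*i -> [341, 347, 353, 359, 365]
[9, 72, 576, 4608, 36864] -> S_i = 9*8^i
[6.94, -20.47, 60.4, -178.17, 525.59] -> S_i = 6.94*(-2.95)^i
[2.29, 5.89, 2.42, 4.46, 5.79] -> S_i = Random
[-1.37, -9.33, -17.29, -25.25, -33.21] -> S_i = -1.37 + -7.96*i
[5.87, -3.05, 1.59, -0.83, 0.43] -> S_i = 5.87*(-0.52)^i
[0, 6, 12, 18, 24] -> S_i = 0 + 6*i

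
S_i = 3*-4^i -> [3, -12, 48, -192, 768]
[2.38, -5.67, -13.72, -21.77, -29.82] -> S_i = 2.38 + -8.05*i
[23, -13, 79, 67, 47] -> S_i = Random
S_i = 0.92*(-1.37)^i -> [0.92, -1.26, 1.73, -2.37, 3.24]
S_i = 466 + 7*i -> [466, 473, 480, 487, 494]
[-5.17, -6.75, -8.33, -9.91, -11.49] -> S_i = -5.17 + -1.58*i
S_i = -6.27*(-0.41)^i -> [-6.27, 2.57, -1.05, 0.43, -0.18]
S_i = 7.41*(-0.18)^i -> [7.41, -1.33, 0.24, -0.04, 0.01]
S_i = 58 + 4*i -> [58, 62, 66, 70, 74]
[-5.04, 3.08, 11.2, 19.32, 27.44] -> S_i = -5.04 + 8.12*i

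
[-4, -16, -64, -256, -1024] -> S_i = -4*4^i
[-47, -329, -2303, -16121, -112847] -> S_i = -47*7^i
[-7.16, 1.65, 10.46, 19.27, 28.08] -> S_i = -7.16 + 8.81*i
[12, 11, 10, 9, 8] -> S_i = 12 + -1*i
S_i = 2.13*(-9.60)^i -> [2.13, -20.45, 196.3, -1884.49, 18091.08]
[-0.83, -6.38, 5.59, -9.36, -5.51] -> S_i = Random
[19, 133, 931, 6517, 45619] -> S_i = 19*7^i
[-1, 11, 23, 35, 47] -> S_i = -1 + 12*i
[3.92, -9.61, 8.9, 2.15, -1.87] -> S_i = Random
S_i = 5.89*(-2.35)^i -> [5.89, -13.84, 32.53, -76.44, 179.63]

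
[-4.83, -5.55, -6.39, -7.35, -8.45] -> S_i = -4.83*1.15^i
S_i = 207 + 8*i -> [207, 215, 223, 231, 239]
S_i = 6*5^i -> [6, 30, 150, 750, 3750]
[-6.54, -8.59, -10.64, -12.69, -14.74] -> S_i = -6.54 + -2.05*i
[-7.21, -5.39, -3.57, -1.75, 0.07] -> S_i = -7.21 + 1.82*i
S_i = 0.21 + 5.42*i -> [0.21, 5.63, 11.05, 16.47, 21.89]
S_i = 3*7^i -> [3, 21, 147, 1029, 7203]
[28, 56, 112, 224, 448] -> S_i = 28*2^i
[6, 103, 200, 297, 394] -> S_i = 6 + 97*i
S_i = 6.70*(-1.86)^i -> [6.7, -12.46, 23.18, -43.11, 80.19]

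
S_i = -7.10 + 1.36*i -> [-7.1, -5.74, -4.38, -3.02, -1.66]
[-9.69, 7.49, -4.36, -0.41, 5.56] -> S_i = Random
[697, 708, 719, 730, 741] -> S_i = 697 + 11*i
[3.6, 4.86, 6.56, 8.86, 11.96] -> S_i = 3.60*1.35^i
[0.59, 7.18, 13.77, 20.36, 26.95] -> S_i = 0.59 + 6.59*i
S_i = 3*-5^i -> [3, -15, 75, -375, 1875]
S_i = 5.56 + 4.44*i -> [5.56, 10.0, 14.44, 18.88, 23.32]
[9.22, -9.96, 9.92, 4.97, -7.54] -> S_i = Random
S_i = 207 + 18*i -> [207, 225, 243, 261, 279]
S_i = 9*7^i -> [9, 63, 441, 3087, 21609]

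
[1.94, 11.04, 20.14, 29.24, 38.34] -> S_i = 1.94 + 9.10*i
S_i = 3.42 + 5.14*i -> [3.42, 8.56, 13.7, 18.84, 23.98]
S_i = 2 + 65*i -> [2, 67, 132, 197, 262]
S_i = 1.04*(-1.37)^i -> [1.04, -1.42, 1.95, -2.67, 3.66]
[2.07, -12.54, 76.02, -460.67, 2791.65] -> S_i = 2.07*(-6.06)^i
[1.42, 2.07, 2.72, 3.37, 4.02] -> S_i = 1.42 + 0.65*i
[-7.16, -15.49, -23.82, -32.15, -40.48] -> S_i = -7.16 + -8.33*i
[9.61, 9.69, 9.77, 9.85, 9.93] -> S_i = 9.61 + 0.08*i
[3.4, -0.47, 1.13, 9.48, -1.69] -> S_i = Random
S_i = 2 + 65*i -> [2, 67, 132, 197, 262]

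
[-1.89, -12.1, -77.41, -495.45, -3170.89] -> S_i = -1.89*6.40^i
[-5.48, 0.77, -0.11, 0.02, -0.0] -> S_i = -5.48*(-0.14)^i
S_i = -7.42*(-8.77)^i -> [-7.42, 65.07, -570.69, 5004.98, -43893.71]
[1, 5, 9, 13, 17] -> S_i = 1 + 4*i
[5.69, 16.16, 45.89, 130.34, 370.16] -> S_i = 5.69*2.84^i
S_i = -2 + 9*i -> [-2, 7, 16, 25, 34]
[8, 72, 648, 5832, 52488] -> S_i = 8*9^i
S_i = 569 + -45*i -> [569, 524, 479, 434, 389]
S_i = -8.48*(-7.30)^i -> [-8.48, 61.9, -451.9, 3298.86, -24081.71]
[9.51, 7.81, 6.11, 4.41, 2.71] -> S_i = 9.51 + -1.70*i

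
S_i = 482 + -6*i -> [482, 476, 470, 464, 458]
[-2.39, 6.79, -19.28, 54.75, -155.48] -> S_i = -2.39*(-2.84)^i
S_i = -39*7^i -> [-39, -273, -1911, -13377, -93639]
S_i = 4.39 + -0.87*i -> [4.39, 3.52, 2.65, 1.78, 0.91]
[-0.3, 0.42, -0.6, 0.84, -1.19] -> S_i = -0.30*(-1.41)^i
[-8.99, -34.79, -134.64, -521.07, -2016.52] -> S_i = -8.99*3.87^i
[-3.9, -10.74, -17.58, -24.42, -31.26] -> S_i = -3.90 + -6.84*i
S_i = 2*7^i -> [2, 14, 98, 686, 4802]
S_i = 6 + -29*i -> [6, -23, -52, -81, -110]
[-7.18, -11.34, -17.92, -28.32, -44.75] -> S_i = -7.18*1.58^i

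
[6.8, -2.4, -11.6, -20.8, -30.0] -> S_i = 6.80 + -9.20*i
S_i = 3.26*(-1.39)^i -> [3.26, -4.53, 6.3, -8.76, 12.17]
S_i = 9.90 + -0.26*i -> [9.9, 9.64, 9.38, 9.12, 8.86]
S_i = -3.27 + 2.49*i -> [-3.27, -0.78, 1.71, 4.2, 6.69]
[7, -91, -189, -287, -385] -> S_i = 7 + -98*i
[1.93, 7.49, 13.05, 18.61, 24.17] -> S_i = 1.93 + 5.56*i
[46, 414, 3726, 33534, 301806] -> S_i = 46*9^i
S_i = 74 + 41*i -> [74, 115, 156, 197, 238]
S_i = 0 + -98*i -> [0, -98, -196, -294, -392]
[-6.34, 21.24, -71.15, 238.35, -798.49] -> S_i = -6.34*(-3.35)^i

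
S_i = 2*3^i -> [2, 6, 18, 54, 162]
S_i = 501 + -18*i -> [501, 483, 465, 447, 429]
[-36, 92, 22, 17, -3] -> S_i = Random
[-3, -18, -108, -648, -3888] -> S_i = -3*6^i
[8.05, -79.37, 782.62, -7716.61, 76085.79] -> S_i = 8.05*(-9.86)^i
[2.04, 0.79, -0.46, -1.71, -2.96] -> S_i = 2.04 + -1.25*i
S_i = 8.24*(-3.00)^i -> [8.24, -24.72, 74.16, -222.48, 667.44]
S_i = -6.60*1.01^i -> [-6.6, -6.67, -6.73, -6.8, -6.87]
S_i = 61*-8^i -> [61, -488, 3904, -31232, 249856]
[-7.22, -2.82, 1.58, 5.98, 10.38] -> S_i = -7.22 + 4.40*i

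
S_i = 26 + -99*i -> [26, -73, -172, -271, -370]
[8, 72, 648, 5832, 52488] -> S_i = 8*9^i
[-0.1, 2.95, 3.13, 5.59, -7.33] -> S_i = Random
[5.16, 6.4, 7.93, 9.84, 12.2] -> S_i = 5.16*1.24^i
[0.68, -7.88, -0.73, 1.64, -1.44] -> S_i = Random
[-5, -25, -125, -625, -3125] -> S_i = -5*5^i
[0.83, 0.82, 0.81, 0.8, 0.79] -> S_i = 0.83 + -0.01*i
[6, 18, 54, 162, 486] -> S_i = 6*3^i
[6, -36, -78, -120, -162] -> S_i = 6 + -42*i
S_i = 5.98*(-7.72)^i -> [5.98, -46.17, 356.4, -2751.4, 21240.78]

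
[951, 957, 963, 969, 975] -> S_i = 951 + 6*i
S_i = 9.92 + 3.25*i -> [9.92, 13.17, 16.42, 19.67, 22.92]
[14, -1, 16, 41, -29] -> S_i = Random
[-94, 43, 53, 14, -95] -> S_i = Random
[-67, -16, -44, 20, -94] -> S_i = Random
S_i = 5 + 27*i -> [5, 32, 59, 86, 113]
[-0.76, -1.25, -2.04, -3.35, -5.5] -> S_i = -0.76*1.64^i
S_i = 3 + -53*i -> [3, -50, -103, -156, -209]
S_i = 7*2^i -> [7, 14, 28, 56, 112]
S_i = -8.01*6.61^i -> [-8.01, -52.95, -349.97, -2313.33, -15291.09]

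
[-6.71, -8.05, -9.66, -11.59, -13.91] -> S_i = -6.71*1.20^i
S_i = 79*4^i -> [79, 316, 1264, 5056, 20224]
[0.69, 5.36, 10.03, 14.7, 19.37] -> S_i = 0.69 + 4.67*i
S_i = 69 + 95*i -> [69, 164, 259, 354, 449]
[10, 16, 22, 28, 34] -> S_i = 10 + 6*i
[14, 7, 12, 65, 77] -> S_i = Random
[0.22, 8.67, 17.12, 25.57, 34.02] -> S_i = 0.22 + 8.45*i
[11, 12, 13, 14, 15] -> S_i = 11 + 1*i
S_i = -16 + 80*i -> [-16, 64, 144, 224, 304]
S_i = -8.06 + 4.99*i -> [-8.06, -3.07, 1.92, 6.91, 11.9]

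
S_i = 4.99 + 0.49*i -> [4.99, 5.48, 5.97, 6.46, 6.95]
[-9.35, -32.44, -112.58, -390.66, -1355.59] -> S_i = -9.35*3.47^i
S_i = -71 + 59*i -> [-71, -12, 47, 106, 165]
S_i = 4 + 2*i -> [4, 6, 8, 10, 12]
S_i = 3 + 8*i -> [3, 11, 19, 27, 35]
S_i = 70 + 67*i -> [70, 137, 204, 271, 338]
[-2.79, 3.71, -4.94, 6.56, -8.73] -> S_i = -2.79*(-1.33)^i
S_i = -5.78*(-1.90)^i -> [-5.78, 10.98, -20.87, 39.65, -75.33]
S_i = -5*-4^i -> [-5, 20, -80, 320, -1280]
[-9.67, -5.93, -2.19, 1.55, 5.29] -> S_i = -9.67 + 3.74*i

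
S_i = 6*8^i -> [6, 48, 384, 3072, 24576]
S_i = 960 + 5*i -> [960, 965, 970, 975, 980]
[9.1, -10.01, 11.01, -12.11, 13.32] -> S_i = 9.10*(-1.10)^i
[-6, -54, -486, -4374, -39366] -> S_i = -6*9^i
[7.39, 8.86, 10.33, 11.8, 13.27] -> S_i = 7.39 + 1.47*i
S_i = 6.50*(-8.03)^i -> [6.5, -52.19, 419.13, -3365.58, 27025.61]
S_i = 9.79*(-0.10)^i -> [9.79, -0.98, 0.1, -0.01, 0.0]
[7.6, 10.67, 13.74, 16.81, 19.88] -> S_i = 7.60 + 3.07*i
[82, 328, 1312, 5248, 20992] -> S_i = 82*4^i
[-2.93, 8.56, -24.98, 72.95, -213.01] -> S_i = -2.93*(-2.92)^i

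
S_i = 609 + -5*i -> [609, 604, 599, 594, 589]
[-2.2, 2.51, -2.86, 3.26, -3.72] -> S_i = -2.20*(-1.14)^i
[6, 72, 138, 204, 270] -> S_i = 6 + 66*i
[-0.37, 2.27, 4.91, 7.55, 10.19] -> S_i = -0.37 + 2.64*i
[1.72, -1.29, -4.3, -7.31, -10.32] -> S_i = 1.72 + -3.01*i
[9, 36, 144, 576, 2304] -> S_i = 9*4^i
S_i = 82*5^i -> [82, 410, 2050, 10250, 51250]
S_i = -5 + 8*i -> [-5, 3, 11, 19, 27]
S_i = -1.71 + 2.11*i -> [-1.71, 0.4, 2.51, 4.62, 6.73]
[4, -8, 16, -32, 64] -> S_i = 4*-2^i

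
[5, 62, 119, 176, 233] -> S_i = 5 + 57*i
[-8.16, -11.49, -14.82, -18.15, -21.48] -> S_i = -8.16 + -3.33*i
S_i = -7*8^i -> [-7, -56, -448, -3584, -28672]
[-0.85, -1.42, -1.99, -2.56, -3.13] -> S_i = -0.85 + -0.57*i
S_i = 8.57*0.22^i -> [8.57, 1.89, 0.41, 0.09, 0.02]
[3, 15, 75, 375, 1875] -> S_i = 3*5^i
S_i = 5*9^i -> [5, 45, 405, 3645, 32805]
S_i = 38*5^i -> [38, 190, 950, 4750, 23750]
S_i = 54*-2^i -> [54, -108, 216, -432, 864]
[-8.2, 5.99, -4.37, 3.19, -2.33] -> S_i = -8.20*(-0.73)^i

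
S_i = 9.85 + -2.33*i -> [9.85, 7.52, 5.19, 2.86, 0.53]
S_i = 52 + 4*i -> [52, 56, 60, 64, 68]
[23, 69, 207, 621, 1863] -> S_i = 23*3^i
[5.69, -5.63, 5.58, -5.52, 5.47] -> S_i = 5.69*(-0.99)^i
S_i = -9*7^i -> [-9, -63, -441, -3087, -21609]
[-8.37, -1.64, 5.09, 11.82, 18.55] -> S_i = -8.37 + 6.73*i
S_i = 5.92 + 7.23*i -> [5.92, 13.15, 20.38, 27.61, 34.84]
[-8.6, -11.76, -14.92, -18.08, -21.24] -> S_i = -8.60 + -3.16*i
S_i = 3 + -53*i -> [3, -50, -103, -156, -209]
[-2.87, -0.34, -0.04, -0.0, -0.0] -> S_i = -2.87*0.12^i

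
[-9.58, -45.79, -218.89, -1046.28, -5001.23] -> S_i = -9.58*4.78^i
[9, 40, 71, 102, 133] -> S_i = 9 + 31*i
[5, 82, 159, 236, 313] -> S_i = 5 + 77*i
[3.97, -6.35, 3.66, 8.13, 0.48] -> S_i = Random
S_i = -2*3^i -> [-2, -6, -18, -54, -162]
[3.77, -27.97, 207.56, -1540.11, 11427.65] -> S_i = 3.77*(-7.42)^i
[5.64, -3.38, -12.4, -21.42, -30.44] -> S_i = 5.64 + -9.02*i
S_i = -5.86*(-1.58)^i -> [-5.86, 9.26, -14.63, 23.11, -36.52]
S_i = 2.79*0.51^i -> [2.79, 1.42, 0.73, 0.37, 0.19]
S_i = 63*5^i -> [63, 315, 1575, 7875, 39375]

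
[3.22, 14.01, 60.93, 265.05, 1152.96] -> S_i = 3.22*4.35^i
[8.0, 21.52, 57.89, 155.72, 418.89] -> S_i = 8.00*2.69^i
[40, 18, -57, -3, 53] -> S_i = Random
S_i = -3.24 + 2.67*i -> [-3.24, -0.57, 2.1, 4.77, 7.44]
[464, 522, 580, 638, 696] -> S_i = 464 + 58*i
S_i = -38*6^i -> [-38, -228, -1368, -8208, -49248]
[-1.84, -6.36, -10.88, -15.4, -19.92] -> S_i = -1.84 + -4.52*i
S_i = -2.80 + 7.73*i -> [-2.8, 4.93, 12.66, 20.39, 28.12]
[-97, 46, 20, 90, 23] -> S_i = Random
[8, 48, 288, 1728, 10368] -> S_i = 8*6^i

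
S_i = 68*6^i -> [68, 408, 2448, 14688, 88128]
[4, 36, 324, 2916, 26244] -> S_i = 4*9^i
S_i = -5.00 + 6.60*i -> [-5.0, 1.6, 8.2, 14.8, 21.4]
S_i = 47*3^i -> [47, 141, 423, 1269, 3807]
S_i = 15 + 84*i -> [15, 99, 183, 267, 351]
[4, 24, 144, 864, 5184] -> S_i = 4*6^i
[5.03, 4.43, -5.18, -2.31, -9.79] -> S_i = Random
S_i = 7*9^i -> [7, 63, 567, 5103, 45927]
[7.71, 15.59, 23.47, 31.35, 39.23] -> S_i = 7.71 + 7.88*i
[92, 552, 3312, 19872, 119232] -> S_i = 92*6^i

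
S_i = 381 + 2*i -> [381, 383, 385, 387, 389]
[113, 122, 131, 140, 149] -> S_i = 113 + 9*i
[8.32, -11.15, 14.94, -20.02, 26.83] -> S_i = 8.32*(-1.34)^i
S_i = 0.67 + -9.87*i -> [0.67, -9.2, -19.07, -28.94, -38.81]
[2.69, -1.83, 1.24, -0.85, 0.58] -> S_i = 2.69*(-0.68)^i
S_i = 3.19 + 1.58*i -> [3.19, 4.77, 6.35, 7.93, 9.51]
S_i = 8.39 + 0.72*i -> [8.39, 9.11, 9.83, 10.55, 11.27]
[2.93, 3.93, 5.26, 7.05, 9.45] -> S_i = 2.93*1.34^i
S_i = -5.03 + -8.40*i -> [-5.03, -13.43, -21.83, -30.23, -38.63]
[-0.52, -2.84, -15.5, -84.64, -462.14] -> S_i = -0.52*5.46^i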